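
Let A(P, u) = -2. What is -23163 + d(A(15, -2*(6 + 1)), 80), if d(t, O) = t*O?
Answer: -23323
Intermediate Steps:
d(t, O) = O*t
-23163 + d(A(15, -2*(6 + 1)), 80) = -23163 + 80*(-2) = -23163 - 160 = -23323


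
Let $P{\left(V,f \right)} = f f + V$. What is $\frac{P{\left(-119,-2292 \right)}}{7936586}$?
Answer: $\frac{5253145}{7936586} \approx 0.66189$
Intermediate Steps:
$P{\left(V,f \right)} = V + f^{2}$ ($P{\left(V,f \right)} = f^{2} + V = V + f^{2}$)
$\frac{P{\left(-119,-2292 \right)}}{7936586} = \frac{-119 + \left(-2292\right)^{2}}{7936586} = \left(-119 + 5253264\right) \frac{1}{7936586} = 5253145 \cdot \frac{1}{7936586} = \frac{5253145}{7936586}$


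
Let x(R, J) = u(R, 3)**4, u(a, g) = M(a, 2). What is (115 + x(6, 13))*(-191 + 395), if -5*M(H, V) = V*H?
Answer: 18892644/625 ≈ 30228.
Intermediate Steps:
M(H, V) = -H*V/5 (M(H, V) = -V*H/5 = -H*V/5)
u(a, g) = -2*a/5 (u(a, g) = -1/5*a*2 = -2*a/5)
x(R, J) = 16*R**4/625 (x(R, J) = (-2*R/5)**4 = 16*R**4/625)
(115 + x(6, 13))*(-191 + 395) = (115 + (16/625)*6**4)*(-191 + 395) = (115 + (16/625)*1296)*204 = (115 + 20736/625)*204 = (92611/625)*204 = 18892644/625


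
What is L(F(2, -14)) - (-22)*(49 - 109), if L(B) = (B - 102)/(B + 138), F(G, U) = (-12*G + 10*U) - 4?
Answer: -1311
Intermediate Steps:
F(G, U) = -4 - 12*G + 10*U
L(B) = (-102 + B)/(138 + B)
L(F(2, -14)) - (-22)*(49 - 109) = (-102 + (-4 - 12*2 + 10*(-14)))/(138 + (-4 - 12*2 + 10*(-14))) - (-22)*(49 - 109) = (-102 + (-4 - 24 - 140))/(138 + (-4 - 24 - 140)) - (-22)*(-60) = (-102 - 168)/(138 - 168) - 1*1320 = -270/(-30) - 1320 = -1/30*(-270) - 1320 = 9 - 1320 = -1311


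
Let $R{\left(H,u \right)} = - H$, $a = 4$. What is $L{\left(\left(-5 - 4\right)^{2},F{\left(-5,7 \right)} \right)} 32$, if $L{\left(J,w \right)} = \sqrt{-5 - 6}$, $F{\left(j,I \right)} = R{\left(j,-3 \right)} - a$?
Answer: $32 i \sqrt{11} \approx 106.13 i$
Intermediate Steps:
$F{\left(j,I \right)} = -4 - j$ ($F{\left(j,I \right)} = - j - 4 = -4 - j$)
$L{\left(J,w \right)} = i \sqrt{11}$ ($L{\left(J,w \right)} = \sqrt{-11} = i \sqrt{11}$)
$L{\left(\left(-5 - 4\right)^{2},F{\left(-5,7 \right)} \right)} 32 = i \sqrt{11} \cdot 32 = 32 i \sqrt{11}$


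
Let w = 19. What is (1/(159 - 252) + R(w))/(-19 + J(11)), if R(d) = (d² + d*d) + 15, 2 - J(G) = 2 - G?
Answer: -17135/186 ≈ -92.124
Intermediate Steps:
J(G) = G (J(G) = 2 - (2 - G) = 2 + (-2 + G) = G)
R(d) = 15 + 2*d² (R(d) = (d² + d²) + 15 = 2*d² + 15 = 15 + 2*d²)
(1/(159 - 252) + R(w))/(-19 + J(11)) = (1/(159 - 252) + (15 + 2*19²))/(-19 + 11) = (1/(-93) + (15 + 2*361))/(-8) = (-1/93 + (15 + 722))*(-⅛) = (-1/93 + 737)*(-⅛) = (68540/93)*(-⅛) = -17135/186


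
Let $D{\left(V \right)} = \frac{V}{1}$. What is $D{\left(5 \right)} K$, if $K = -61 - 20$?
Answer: $-405$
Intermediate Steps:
$D{\left(V \right)} = V$ ($D{\left(V \right)} = V 1 = V$)
$K = -81$ ($K = -61 - 20 = -81$)
$D{\left(5 \right)} K = 5 \left(-81\right) = -405$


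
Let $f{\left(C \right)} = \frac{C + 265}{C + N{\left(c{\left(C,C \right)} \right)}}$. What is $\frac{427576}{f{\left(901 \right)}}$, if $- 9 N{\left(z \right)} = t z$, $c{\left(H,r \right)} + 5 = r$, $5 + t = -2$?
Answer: $\frac{3074485228}{5247} \approx 5.8595 \cdot 10^{5}$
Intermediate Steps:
$t = -7$ ($t = -5 - 2 = -7$)
$c{\left(H,r \right)} = -5 + r$
$N{\left(z \right)} = \frac{7 z}{9}$ ($N{\left(z \right)} = - \frac{\left(-7\right) z}{9} = \frac{7 z}{9}$)
$f{\left(C \right)} = \frac{265 + C}{- \frac{35}{9} + \frac{16 C}{9}}$ ($f{\left(C \right)} = \frac{C + 265}{C + \frac{7 \left(-5 + C\right)}{9}} = \frac{265 + C}{C + \left(- \frac{35}{9} + \frac{7 C}{9}\right)} = \frac{265 + C}{- \frac{35}{9} + \frac{16 C}{9}}$)
$\frac{427576}{f{\left(901 \right)}} = \frac{427576}{9 \frac{1}{-35 + 16 \cdot 901} \left(265 + 901\right)} = \frac{427576}{9 \frac{1}{-35 + 14416} \cdot 1166} = \frac{427576}{9 \cdot \frac{1}{14381} \cdot 1166} = \frac{427576}{\frac{10494}{14381}} = 427576 \cdot \frac{14381}{10494} = \frac{3074485228}{5247}$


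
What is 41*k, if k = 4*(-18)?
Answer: -2952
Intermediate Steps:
k = -72
41*k = 41*(-72) = -2952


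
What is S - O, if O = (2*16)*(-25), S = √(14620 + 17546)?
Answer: 800 + 3*√3574 ≈ 979.35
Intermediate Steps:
S = 3*√3574 (S = √32166 = 3*√3574 ≈ 179.35)
O = -800 (O = 32*(-25) = -800)
S - O = 3*√3574 - 1*(-800) = 3*√3574 + 800 = 800 + 3*√3574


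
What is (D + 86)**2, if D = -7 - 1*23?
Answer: 3136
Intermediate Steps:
D = -30 (D = -7 - 23 = -30)
(D + 86)**2 = (-30 + 86)**2 = 56**2 = 3136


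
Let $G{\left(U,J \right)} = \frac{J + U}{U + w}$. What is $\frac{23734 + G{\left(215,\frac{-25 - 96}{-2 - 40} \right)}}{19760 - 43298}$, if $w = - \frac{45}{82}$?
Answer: $- \frac{8764985381}{8692230330} \approx -1.0084$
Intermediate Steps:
$w = - \frac{45}{82}$ ($w = \left(-45\right) \frac{1}{82} = - \frac{45}{82} \approx -0.54878$)
$G{\left(U,J \right)} = \frac{J + U}{- \frac{45}{82} + U}$ ($G{\left(U,J \right)} = \frac{J + U}{U - \frac{45}{82}} = \frac{J + U}{- \frac{45}{82} + U}$)
$\frac{23734 + G{\left(215,\frac{-25 - 96}{-2 - 40} \right)}}{19760 - 43298} = \frac{23734 + \frac{82 \left(\frac{-25 - 96}{-2 - 40} + 215\right)}{-45 + 82 \cdot 215}}{19760 - 43298} = \frac{23734 + \frac{82 \left(- \frac{121}{-42} + 215\right)}{-45 + 17630}}{-23538} = \left(23734 + \frac{82 \left(\left(-121\right) \left(- \frac{1}{42}\right) + 215\right)}{17585}\right) \left(- \frac{1}{23538}\right) = \left(23734 + 82 \cdot \frac{1}{17585} \left(\frac{121}{42} + 215\right)\right) \left(- \frac{1}{23538}\right) = \left(23734 + 82 \cdot \frac{1}{17585} \cdot \frac{9151}{42}\right) \left(- \frac{1}{23538}\right) = \left(23734 + \frac{375191}{369285}\right) \left(- \frac{1}{23538}\right) = \frac{8764985381}{369285} \left(- \frac{1}{23538}\right) = - \frac{8764985381}{8692230330}$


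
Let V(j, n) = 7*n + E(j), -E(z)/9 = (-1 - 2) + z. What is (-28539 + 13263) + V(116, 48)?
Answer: -15957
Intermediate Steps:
E(z) = 27 - 9*z (E(z) = -9*((-1 - 2) + z) = -9*(-3 + z) = 27 - 9*z)
V(j, n) = 27 - 9*j + 7*n (V(j, n) = 7*n + (27 - 9*j) = 27 - 9*j + 7*n)
(-28539 + 13263) + V(116, 48) = (-28539 + 13263) + (27 - 9*116 + 7*48) = -15276 + (27 - 1044 + 336) = -15276 - 681 = -15957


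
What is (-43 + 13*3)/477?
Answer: -4/477 ≈ -0.0083857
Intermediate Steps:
(-43 + 13*3)/477 = (-43 + 39)*(1/477) = -4*1/477 = -4/477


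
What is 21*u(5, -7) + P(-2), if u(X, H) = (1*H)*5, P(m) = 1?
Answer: -734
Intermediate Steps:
u(X, H) = 5*H (u(X, H) = H*5 = 5*H)
21*u(5, -7) + P(-2) = 21*(5*(-7)) + 1 = 21*(-35) + 1 = -735 + 1 = -734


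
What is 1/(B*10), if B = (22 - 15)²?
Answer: 1/490 ≈ 0.0020408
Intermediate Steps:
B = 49 (B = 7² = 49)
1/(B*10) = 1/(49*10) = 1/490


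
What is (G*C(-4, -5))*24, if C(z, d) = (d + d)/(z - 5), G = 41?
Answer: 3280/3 ≈ 1093.3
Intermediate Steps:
C(z, d) = 2*d/(-5 + z) (C(z, d) = (2*d)/(-5 + z) = 2*d/(-5 + z))
(G*C(-4, -5))*24 = (41*(2*(-5)/(-5 - 4)))*24 = (41*(2*(-5)/(-9)))*24 = (41*(2*(-5)*(-1/9)))*24 = (41*(10/9))*24 = (410/9)*24 = 3280/3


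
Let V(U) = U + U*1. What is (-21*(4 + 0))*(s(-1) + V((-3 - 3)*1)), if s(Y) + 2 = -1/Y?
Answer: 1092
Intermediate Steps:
s(Y) = -2 - 1/Y
V(U) = 2*U (V(U) = U + U = 2*U)
(-21*(4 + 0))*(s(-1) + V((-3 - 3)*1)) = (-21*(4 + 0))*((-2 - 1/(-1)) + 2*((-3 - 3)*1)) = (-21*4)*((-2 - 1*(-1)) + 2*(-6*1)) = -84*((-2 + 1) + 2*(-6)) = -84*(-1 - 12) = -84*(-13) = 1092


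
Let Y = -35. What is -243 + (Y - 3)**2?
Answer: 1201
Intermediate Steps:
-243 + (Y - 3)**2 = -243 + (-35 - 3)**2 = -243 + (-38)**2 = -243 + 1444 = 1201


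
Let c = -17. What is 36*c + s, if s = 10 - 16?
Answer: -618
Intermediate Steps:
s = -6
36*c + s = 36*(-17) - 6 = -612 - 6 = -618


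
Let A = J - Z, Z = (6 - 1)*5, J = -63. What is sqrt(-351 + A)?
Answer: I*sqrt(439) ≈ 20.952*I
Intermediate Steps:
Z = 25 (Z = 5*5 = 25)
A = -88 (A = -63 - 1*25 = -63 - 25 = -88)
sqrt(-351 + A) = sqrt(-351 - 88) = sqrt(-439) = I*sqrt(439)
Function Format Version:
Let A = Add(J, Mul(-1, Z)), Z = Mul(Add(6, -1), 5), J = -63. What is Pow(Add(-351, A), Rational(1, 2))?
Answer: Mul(I, Pow(439, Rational(1, 2))) ≈ Mul(20.952, I)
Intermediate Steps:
Z = 25 (Z = Mul(5, 5) = 25)
A = -88 (A = Add(-63, Mul(-1, 25)) = Add(-63, -25) = -88)
Pow(Add(-351, A), Rational(1, 2)) = Pow(Add(-351, -88), Rational(1, 2)) = Pow(-439, Rational(1, 2)) = Mul(I, Pow(439, Rational(1, 2)))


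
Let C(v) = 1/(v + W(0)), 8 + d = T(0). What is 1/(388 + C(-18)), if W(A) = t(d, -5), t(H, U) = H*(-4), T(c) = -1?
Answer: 18/6985 ≈ 0.0025770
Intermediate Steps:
d = -9 (d = -8 - 1 = -9)
t(H, U) = -4*H
W(A) = 36 (W(A) = -4*(-9) = 36)
C(v) = 1/(36 + v) (C(v) = 1/(v + 36) = 1/(36 + v))
1/(388 + C(-18)) = 1/(388 + 1/(36 - 18)) = 1/(388 + 1/18) = 1/(6985/18) = 18/6985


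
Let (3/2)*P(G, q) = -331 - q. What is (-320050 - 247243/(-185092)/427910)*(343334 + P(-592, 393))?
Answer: -13036320146160193833689/118804076580 ≈ -1.0973e+11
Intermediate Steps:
P(G, q) = -662/3 - 2*q/3 (P(G, q) = 2*(-331 - q)/3 = -662/3 - 2*q/3)
(-320050 - 247243/(-185092)/427910)*(343334 + P(-592, 393)) = (-320050 - 247243/(-185092)/427910)*(343334 + (-662/3 - 2/3*393)) = (-320050 - 247243*(-1/185092)*(1/427910))*(343334 + (-662/3 - 262)) = (-320050 + (247243/185092)*(1/427910))*(343334 - 1448/3) = (-320050 + 247243/79202717720)*(1028554/3) = -25348829806038757/79202717720*1028554/3 = -13036320146160193833689/118804076580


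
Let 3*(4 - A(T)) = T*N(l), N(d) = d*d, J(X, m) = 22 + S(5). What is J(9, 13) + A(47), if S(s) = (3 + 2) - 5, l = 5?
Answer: -1097/3 ≈ -365.67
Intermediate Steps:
S(s) = 0 (S(s) = 5 - 5 = 0)
J(X, m) = 22 (J(X, m) = 22 + 0 = 22)
N(d) = d²
A(T) = 4 - 25*T/3 (A(T) = 4 - T*5²/3 = 4 - T*25/3 = 4 - 25*T/3)
J(9, 13) + A(47) = 22 + (4 - 25/3*47) = 22 + (4 - 1175/3) = 22 - 1163/3 = -1097/3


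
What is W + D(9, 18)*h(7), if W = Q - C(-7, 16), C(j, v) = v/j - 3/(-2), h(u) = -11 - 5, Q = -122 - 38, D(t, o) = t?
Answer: -4245/14 ≈ -303.21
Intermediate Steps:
Q = -160
h(u) = -16
C(j, v) = 3/2 + v/j (C(j, v) = v/j - 3*(-½) = v/j + 3/2 = 3/2 + v/j)
W = -2229/14 (W = -160 - (3/2 + 16/(-7)) = -160 - (3/2 + 16*(-⅐)) = -160 - (3/2 - 16/7) = -160 - 1*(-11/14) = -160 + 11/14 = -2229/14 ≈ -159.21)
W + D(9, 18)*h(7) = -2229/14 + 9*(-16) = -2229/14 - 144 = -4245/14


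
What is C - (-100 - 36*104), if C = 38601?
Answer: 42445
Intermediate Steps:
C - (-100 - 36*104) = 38601 - (-100 - 36*104) = 38601 - (-100 - 3744) = 38601 - 1*(-3844) = 38601 + 3844 = 42445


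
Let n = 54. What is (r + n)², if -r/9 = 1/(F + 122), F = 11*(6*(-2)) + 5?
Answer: 77841/25 ≈ 3113.6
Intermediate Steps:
F = -127 (F = 11*(-12) + 5 = -132 + 5 = -127)
r = 9/5 (r = -9/(-127 + 122) = -9/(-5) = -9*(-⅕) = 9/5 ≈ 1.8000)
(r + n)² = (9/5 + 54)² = (279/5)² = 77841/25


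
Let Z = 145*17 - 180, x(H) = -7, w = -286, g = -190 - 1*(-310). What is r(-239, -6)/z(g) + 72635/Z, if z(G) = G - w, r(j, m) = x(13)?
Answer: 842109/26506 ≈ 31.771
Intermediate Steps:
g = 120 (g = -190 + 310 = 120)
r(j, m) = -7
Z = 2285 (Z = 2465 - 180 = 2285)
z(G) = 286 + G (z(G) = G - 1*(-286) = G + 286 = 286 + G)
r(-239, -6)/z(g) + 72635/Z = -7/(286 + 120) + 72635/2285 = -7/406 + 72635*(1/2285) = -7*1/406 + 14527/457 = -1/58 + 14527/457 = 842109/26506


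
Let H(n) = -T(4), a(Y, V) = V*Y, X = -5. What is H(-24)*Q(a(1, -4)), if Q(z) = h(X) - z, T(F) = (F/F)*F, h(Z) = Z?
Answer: 4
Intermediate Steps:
T(F) = F (T(F) = 1*F = F)
Q(z) = -5 - z
H(n) = -4 (H(n) = -1*4 = -4)
H(-24)*Q(a(1, -4)) = -4*(-5 - (-4)) = -4*(-5 - 1*(-4)) = -4*(-5 + 4) = -4*(-1) = 4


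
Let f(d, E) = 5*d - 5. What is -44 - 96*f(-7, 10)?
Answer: 3796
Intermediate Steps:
f(d, E) = -5 + 5*d
-44 - 96*f(-7, 10) = -44 - 96*(-5 + 5*(-7)) = -44 - 96*(-5 - 35) = -44 - 96*(-40) = -44 + 3840 = 3796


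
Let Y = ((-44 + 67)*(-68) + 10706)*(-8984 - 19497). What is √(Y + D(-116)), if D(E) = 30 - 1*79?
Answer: I*√260373351 ≈ 16136.0*I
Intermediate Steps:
Y = -260373302 (Y = (23*(-68) + 10706)*(-28481) = (-1564 + 10706)*(-28481) = 9142*(-28481) = -260373302)
D(E) = -49 (D(E) = 30 - 79 = -49)
√(Y + D(-116)) = √(-260373302 - 49) = √(-260373351) = I*√260373351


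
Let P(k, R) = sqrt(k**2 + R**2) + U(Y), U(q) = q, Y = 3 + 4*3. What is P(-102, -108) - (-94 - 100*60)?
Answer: 6109 + 6*sqrt(613) ≈ 6257.6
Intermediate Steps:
Y = 15 (Y = 3 + 12 = 15)
P(k, R) = 15 + sqrt(R**2 + k**2) (P(k, R) = sqrt(k**2 + R**2) + 15 = sqrt(R**2 + k**2) + 15 = 15 + sqrt(R**2 + k**2))
P(-102, -108) - (-94 - 100*60) = (15 + sqrt((-108)**2 + (-102)**2)) - (-94 - 100*60) = (15 + sqrt(11664 + 10404)) - (-94 - 6000) = (15 + sqrt(22068)) - 1*(-6094) = (15 + 6*sqrt(613)) + 6094 = 6109 + 6*sqrt(613)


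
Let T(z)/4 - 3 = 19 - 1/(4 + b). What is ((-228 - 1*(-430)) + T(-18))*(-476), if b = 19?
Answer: -3173016/23 ≈ -1.3796e+5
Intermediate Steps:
T(z) = 2020/23 (T(z) = 12 + 4*(19 - 1/(4 + 19)) = 12 + 4*(19 - 1/23) = 12 + 4*(436/23) = 12 + 1744/23 = 2020/23)
((-228 - 1*(-430)) + T(-18))*(-476) = ((-228 - 1*(-430)) + 2020/23)*(-476) = ((-228 + 430) + 2020/23)*(-476) = (202 + 2020/23)*(-476) = (6666/23)*(-476) = -3173016/23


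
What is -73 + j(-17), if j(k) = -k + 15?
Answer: -41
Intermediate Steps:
j(k) = 15 - k
-73 + j(-17) = -73 + (15 - 1*(-17)) = -73 + (15 + 17) = -73 + 32 = -41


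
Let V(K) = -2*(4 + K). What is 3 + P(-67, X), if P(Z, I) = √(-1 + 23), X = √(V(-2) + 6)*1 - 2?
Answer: 3 + √22 ≈ 7.6904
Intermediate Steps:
V(K) = -8 - 2*K
X = -2 + √2 (X = √((-8 - 2*(-2)) + 6)*1 - 2 = √((-8 + 4) + 6)*1 - 2 = √(-4 + 6)*1 - 2 = √2*1 - 2 = √2 - 2 = -2 + √2 ≈ -0.58579)
P(Z, I) = √22
3 + P(-67, X) = 3 + √22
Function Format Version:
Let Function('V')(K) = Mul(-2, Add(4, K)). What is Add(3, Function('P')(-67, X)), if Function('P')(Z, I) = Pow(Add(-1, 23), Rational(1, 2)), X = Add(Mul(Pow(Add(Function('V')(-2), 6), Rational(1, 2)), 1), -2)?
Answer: Add(3, Pow(22, Rational(1, 2))) ≈ 7.6904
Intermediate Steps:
Function('V')(K) = Add(-8, Mul(-2, K))
X = Add(-2, Pow(2, Rational(1, 2))) (X = Add(Mul(Pow(Add(Add(-8, Mul(-2, -2)), 6), Rational(1, 2)), 1), -2) = Add(Mul(Pow(Add(Add(-8, 4), 6), Rational(1, 2)), 1), -2) = Add(Mul(Pow(Add(-4, 6), Rational(1, 2)), 1), -2) = Add(Mul(Pow(2, Rational(1, 2)), 1), -2) = Add(Pow(2, Rational(1, 2)), -2) = Add(-2, Pow(2, Rational(1, 2))) ≈ -0.58579)
Function('P')(Z, I) = Pow(22, Rational(1, 2))
Add(3, Function('P')(-67, X)) = Add(3, Pow(22, Rational(1, 2)))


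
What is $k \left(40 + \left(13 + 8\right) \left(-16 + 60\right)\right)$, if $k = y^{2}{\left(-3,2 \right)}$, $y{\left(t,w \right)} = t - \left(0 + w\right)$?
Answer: $24100$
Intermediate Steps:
$y{\left(t,w \right)} = t - w$
$k = 25$ ($k = \left(-3 - 2\right)^{2} = \left(-5\right)^{2} = 25$)
$k \left(40 + \left(13 + 8\right) \left(-16 + 60\right)\right) = 25 \left(40 + \left(13 + 8\right) \left(-16 + 60\right)\right) = 25 \left(40 + 21 \cdot 44\right) = 25 \left(40 + 924\right) = 25 \cdot 964 = 24100$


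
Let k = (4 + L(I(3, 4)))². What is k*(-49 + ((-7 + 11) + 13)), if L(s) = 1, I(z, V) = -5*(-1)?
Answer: -800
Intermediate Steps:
I(z, V) = 5
k = 25 (k = (4 + 1)² = 5² = 25)
k*(-49 + ((-7 + 11) + 13)) = 25*(-49 + ((-7 + 11) + 13)) = 25*(-49 + (4 + 13)) = 25*(-49 + 17) = 25*(-32) = -800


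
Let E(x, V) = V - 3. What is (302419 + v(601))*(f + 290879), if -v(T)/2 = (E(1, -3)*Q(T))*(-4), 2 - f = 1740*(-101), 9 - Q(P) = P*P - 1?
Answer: 8231001725527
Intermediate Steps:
E(x, V) = -3 + V
Q(P) = 10 - P**2 (Q(P) = 9 - (P*P - 1) = 9 - (P**2 - 1) = 9 - (-1 + P**2) = 9 + (1 - P**2) = 10 - P**2)
f = 175742 (f = 2 - 1740*(-101) = 2 - 1*(-175740) = 2 + 175740 = 175742)
v(T) = -480 + 48*T**2 (v(T) = -2*(-3 - 3)*(10 - T**2)*(-4) = -2*(-6*(10 - T**2))*(-4) = -2*(-60 + 6*T**2)*(-4) = -2*(240 - 24*T**2) = -480 + 48*T**2)
(302419 + v(601))*(f + 290879) = (302419 + (-480 + 48*601**2))*(175742 + 290879) = (302419 + (-480 + 48*361201))*466621 = (302419 + (-480 + 17337648))*466621 = (302419 + 17337168)*466621 = 17639587*466621 = 8231001725527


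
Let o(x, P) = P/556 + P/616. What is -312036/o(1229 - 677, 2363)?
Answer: -192214176/4981 ≈ -38590.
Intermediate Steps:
o(x, P) = 293*P/85624 (o(x, P) = P*(1/556) + P*(1/616) = P/556 + P/616 = 293*P/85624)
-312036/o(1229 - 677, 2363) = -312036/((293/85624)*2363) = -312036/4981/616 = -312036*616/4981 = -192214176/4981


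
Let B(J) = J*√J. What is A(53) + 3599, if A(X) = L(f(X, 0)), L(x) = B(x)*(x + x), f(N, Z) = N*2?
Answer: 3599 + 22472*√106 ≈ 2.3496e+5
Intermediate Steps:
B(J) = J^(3/2)
f(N, Z) = 2*N
L(x) = 2*x^(5/2) (L(x) = x^(3/2)*(x + x) = x^(3/2)*(2*x) = 2*x^(5/2))
A(X) = 8*√2*X^(5/2) (A(X) = 2*(2*X)^(5/2) = 2*(4*√2*X^(5/2)) = 8*√2*X^(5/2))
A(53) + 3599 = 8*√2*53^(5/2) + 3599 = 8*√2*(2809*√53) + 3599 = 22472*√106 + 3599 = 3599 + 22472*√106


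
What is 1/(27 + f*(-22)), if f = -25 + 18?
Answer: 1/181 ≈ 0.0055249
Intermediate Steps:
f = -7
1/(27 + f*(-22)) = 1/(27 - 7*(-22)) = 1/(27 + 154) = 1/181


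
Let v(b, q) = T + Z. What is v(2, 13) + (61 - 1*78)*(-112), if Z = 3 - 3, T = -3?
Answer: 1901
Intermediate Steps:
Z = 0
v(b, q) = -3 (v(b, q) = -3 + 0 = -3)
v(2, 13) + (61 - 1*78)*(-112) = -3 + (61 - 1*78)*(-112) = -3 + (61 - 78)*(-112) = -3 - 17*(-112) = -3 + 1904 = 1901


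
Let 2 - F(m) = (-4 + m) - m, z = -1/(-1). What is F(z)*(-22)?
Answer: -132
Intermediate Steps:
z = 1 (z = -1*(-1) = 1)
F(m) = 6 (F(m) = 2 - ((-4 + m) - m) = 2 - 1*(-4) = 2 + 4 = 6)
F(z)*(-22) = 6*(-22) = -132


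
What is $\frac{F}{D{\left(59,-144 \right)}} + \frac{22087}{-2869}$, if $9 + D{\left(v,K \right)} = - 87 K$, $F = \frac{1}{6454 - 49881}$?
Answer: $- \frac{12007876136200}{1559768036697} \approx -7.6985$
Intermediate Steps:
$F = - \frac{1}{43427}$ ($F = \frac{1}{-43427} = - \frac{1}{43427} \approx -2.3027 \cdot 10^{-5}$)
$D{\left(v,K \right)} = -9 - 87 K$
$\frac{F}{D{\left(59,-144 \right)}} + \frac{22087}{-2869} = - \frac{1}{43427 \left(-9 - -12528\right)} + \frac{22087}{-2869} = - \frac{1}{43427 \left(-9 + 12528\right)} + 22087 \left(- \frac{1}{2869}\right) = - \frac{1}{43427 \cdot 12519} - \frac{22087}{2869} = \left(- \frac{1}{43427}\right) \frac{1}{12519} - \frac{22087}{2869} = - \frac{1}{543662613} - \frac{22087}{2869} = - \frac{12007876136200}{1559768036697}$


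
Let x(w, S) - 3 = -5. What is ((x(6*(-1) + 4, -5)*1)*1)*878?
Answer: -1756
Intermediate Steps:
x(w, S) = -2 (x(w, S) = 3 - 5 = -2)
((x(6*(-1) + 4, -5)*1)*1)*878 = (-2*1*1)*878 = -2*1*878 = -2*878 = -1756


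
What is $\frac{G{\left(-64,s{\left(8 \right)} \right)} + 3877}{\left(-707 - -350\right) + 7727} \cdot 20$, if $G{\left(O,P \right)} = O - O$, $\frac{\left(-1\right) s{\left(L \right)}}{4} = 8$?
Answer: $\frac{7754}{737} \approx 10.521$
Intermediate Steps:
$s{\left(L \right)} = -32$ ($s{\left(L \right)} = \left(-4\right) 8 = -32$)
$G{\left(O,P \right)} = 0$
$\frac{G{\left(-64,s{\left(8 \right)} \right)} + 3877}{\left(-707 - -350\right) + 7727} \cdot 20 = \frac{0 + 3877}{\left(-707 - -350\right) + 7727} \cdot 20 = \frac{3877}{\left(-707 + 350\right) + 7727} \cdot 20 = \frac{3877}{-357 + 7727} \cdot 20 = \frac{3877}{7370} \cdot 20 = \frac{7754}{737}$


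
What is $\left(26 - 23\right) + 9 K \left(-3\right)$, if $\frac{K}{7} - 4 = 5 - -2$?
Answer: $-2076$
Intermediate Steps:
$K = 77$ ($K = 28 + 7 \left(5 - -2\right) = 28 + 7 \left(5 + 2\right) = 28 + 7 \cdot 7 = 28 + 49 = 77$)
$\left(26 - 23\right) + 9 K \left(-3\right) = \left(26 - 23\right) + 9 \cdot 77 \left(-3\right) = 3 + 9 \left(-231\right) = 3 - 2079 = -2076$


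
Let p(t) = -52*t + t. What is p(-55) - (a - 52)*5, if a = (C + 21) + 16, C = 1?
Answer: 2875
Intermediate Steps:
p(t) = -51*t
a = 38 (a = (1 + 21) + 16 = 22 + 16 = 38)
p(-55) - (a - 52)*5 = -51*(-55) - (38 - 52)*5 = 2805 - (-14)*5 = 2805 - 1*(-70) = 2805 + 70 = 2875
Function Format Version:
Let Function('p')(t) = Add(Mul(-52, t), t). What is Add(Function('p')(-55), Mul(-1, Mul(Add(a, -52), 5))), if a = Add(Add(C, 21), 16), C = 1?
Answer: 2875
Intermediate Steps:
Function('p')(t) = Mul(-51, t)
a = 38 (a = Add(Add(1, 21), 16) = Add(22, 16) = 38)
Add(Function('p')(-55), Mul(-1, Mul(Add(a, -52), 5))) = Add(Mul(-51, -55), Mul(-1, Mul(Add(38, -52), 5))) = Add(2805, Mul(-1, Mul(-14, 5))) = Add(2805, Mul(-1, -70)) = Add(2805, 70) = 2875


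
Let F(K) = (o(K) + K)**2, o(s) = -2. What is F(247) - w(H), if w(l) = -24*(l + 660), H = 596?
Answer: 90169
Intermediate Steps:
w(l) = -15840 - 24*l (w(l) = -24*(660 + l) = -15840 - 24*l)
F(K) = (-2 + K)**2
F(247) - w(H) = (-2 + 247)**2 - (-15840 - 24*596) = 245**2 - (-15840 - 14304) = 60025 - 1*(-30144) = 60025 + 30144 = 90169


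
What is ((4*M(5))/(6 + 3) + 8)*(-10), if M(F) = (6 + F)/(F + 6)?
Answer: -760/9 ≈ -84.444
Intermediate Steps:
M(F) = 1 (M(F) = (6 + F)/(6 + F) = 1)
((4*M(5))/(6 + 3) + 8)*(-10) = ((4*1)/(6 + 3) + 8)*(-10) = (4/9 + 8)*(-10) = (76/9)*(-10) = -760/9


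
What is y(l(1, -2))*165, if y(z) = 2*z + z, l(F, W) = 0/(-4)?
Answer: 0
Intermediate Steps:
l(F, W) = 0 (l(F, W) = 0*(-¼) = 0)
y(z) = 3*z
y(l(1, -2))*165 = (3*0)*165 = 0*165 = 0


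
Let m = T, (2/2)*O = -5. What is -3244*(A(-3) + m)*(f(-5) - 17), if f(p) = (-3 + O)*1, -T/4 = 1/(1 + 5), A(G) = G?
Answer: -892100/3 ≈ -2.9737e+5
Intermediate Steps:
O = -5
T = -⅔ (T = -4/(1 + 5) = -4/6 = -4*⅙ = -⅔ ≈ -0.66667)
m = -⅔ ≈ -0.66667
f(p) = -8 (f(p) = (-3 - 5)*1 = -8*1 = -8)
-3244*(A(-3) + m)*(f(-5) - 17) = -3244*(-3 - ⅔)*(-8 - 17) = -(-35684)*(-25)/3 = -3244*275/3 = -892100/3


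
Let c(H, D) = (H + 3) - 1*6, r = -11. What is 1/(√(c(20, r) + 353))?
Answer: √370/370 ≈ 0.051988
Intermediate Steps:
c(H, D) = -3 + H (c(H, D) = (3 + H) - 6 = -3 + H)
1/(√(c(20, r) + 353)) = 1/(√((-3 + 20) + 353)) = 1/(√(17 + 353)) = 1/(√370) = √370/370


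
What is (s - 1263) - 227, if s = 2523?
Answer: 1033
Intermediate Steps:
(s - 1263) - 227 = (2523 - 1263) - 227 = 1260 - 227 = 1033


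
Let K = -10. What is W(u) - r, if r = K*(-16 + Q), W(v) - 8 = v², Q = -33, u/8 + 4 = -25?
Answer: 53342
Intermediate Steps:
u = -232 (u = -32 + 8*(-25) = -32 - 200 = -232)
W(v) = 8 + v²
r = 490 (r = -10*(-16 - 33) = -10*(-49) = 490)
W(u) - r = (8 + (-232)²) - 1*490 = (8 + 53824) - 490 = 53832 - 490 = 53342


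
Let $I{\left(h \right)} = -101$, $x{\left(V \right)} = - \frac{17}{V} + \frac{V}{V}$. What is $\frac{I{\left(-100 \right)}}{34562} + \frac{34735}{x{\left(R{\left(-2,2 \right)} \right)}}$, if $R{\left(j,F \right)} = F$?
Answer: $- \frac{480204731}{103686} \approx -4631.3$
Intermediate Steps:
$x{\left(V \right)} = 1 - \frac{17}{V}$ ($x{\left(V \right)} = - \frac{17}{V} + 1 = 1 - \frac{17}{V}$)
$\frac{I{\left(-100 \right)}}{34562} + \frac{34735}{x{\left(R{\left(-2,2 \right)} \right)}} = - \frac{101}{34562} + \frac{34735}{\frac{1}{2} \left(-17 + 2\right)} = \left(-101\right) \frac{1}{34562} + \frac{34735}{\frac{1}{2} \left(-15\right)} = - \frac{101}{34562} + \frac{34735}{- \frac{15}{2}} = - \frac{101}{34562} + 34735 \left(- \frac{2}{15}\right) = - \frac{101}{34562} - \frac{13894}{3} = - \frac{480204731}{103686}$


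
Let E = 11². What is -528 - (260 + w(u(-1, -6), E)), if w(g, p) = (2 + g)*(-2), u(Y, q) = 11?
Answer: -762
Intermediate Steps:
E = 121
w(g, p) = -4 - 2*g
-528 - (260 + w(u(-1, -6), E)) = -528 - (260 + (-4 - 2*11)) = -528 - (260 + (-4 - 22)) = -528 - (260 - 26) = -528 - 1*234 = -528 - 234 = -762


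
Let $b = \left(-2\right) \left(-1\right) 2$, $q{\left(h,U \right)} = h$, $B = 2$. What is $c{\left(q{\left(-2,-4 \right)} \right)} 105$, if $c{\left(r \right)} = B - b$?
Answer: $-210$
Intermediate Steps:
$b = 4$ ($b = 2 \cdot 2 = 4$)
$c{\left(r \right)} = -2$ ($c{\left(r \right)} = 2 - 4 = -2$)
$c{\left(q{\left(-2,-4 \right)} \right)} 105 = \left(-2\right) 105 = -210$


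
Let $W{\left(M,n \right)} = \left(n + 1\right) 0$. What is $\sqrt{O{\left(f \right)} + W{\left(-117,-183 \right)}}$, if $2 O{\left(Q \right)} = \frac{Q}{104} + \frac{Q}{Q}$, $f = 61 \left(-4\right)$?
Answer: $\frac{i \sqrt{455}}{26} \approx 0.82041 i$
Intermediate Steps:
$W{\left(M,n \right)} = 0$ ($W{\left(M,n \right)} = \left(1 + n\right) 0 = 0$)
$f = -244$
$O{\left(Q \right)} = \frac{1}{2} + \frac{Q}{208}$ ($O{\left(Q \right)} = \frac{\frac{Q}{104} + \frac{Q}{Q}}{2} = \frac{Q \frac{1}{104} + 1}{2} = \frac{\frac{Q}{104} + 1}{2} = \frac{1 + \frac{Q}{104}}{2} = \frac{1}{2} + \frac{Q}{208}$)
$\sqrt{O{\left(f \right)} + W{\left(-117,-183 \right)}} = \sqrt{\left(\frac{1}{2} + \frac{1}{208} \left(-244\right)\right) + 0} = \sqrt{\left(\frac{1}{2} - \frac{61}{52}\right) + 0} = \sqrt{- \frac{35}{52} + 0} = \sqrt{- \frac{35}{52}} = \frac{i \sqrt{455}}{26}$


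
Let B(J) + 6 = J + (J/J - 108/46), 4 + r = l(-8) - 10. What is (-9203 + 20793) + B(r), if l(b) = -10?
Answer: 265849/23 ≈ 11559.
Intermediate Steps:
r = -24 (r = -4 + (-10 - 10) = -4 - 20 = -24)
B(J) = -169/23 + J (B(J) = -6 + (J + (J/J - 108/46)) = -6 + (J + (1 - 108*1/46)) = -6 + (J + (1 - 54/23)) = -6 + (J - 31/23) = -6 + (-31/23 + J) = -169/23 + J)
(-9203 + 20793) + B(r) = (-9203 + 20793) + (-169/23 - 24) = 11590 - 721/23 = 265849/23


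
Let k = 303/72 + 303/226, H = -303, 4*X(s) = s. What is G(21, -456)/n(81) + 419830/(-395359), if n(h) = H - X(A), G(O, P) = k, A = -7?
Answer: -348946669291/323004349410 ≈ -1.0803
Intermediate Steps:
X(s) = s/4
k = 15049/2712 (k = 303*(1/72) + 303*(1/226) = 101/24 + 303/226 = 15049/2712 ≈ 5.5490)
G(O, P) = 15049/2712
n(h) = -1205/4 (n(h) = -303 - (-7)/4 = -303 - 1*(-7/4) = -303 + 7/4 = -1205/4)
G(21, -456)/n(81) + 419830/(-395359) = 15049/(2712*(-1205/4)) + 419830/(-395359) = (15049/2712)*(-4/1205) + 419830*(-1/395359) = -15049/816990 - 419830/395359 = -348946669291/323004349410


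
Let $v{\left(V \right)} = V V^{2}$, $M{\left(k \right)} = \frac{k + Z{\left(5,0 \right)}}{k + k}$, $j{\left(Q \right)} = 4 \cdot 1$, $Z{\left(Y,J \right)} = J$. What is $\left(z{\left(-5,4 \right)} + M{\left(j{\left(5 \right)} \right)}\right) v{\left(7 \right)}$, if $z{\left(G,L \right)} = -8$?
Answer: $- \frac{5145}{2} \approx -2572.5$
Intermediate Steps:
$j{\left(Q \right)} = 4$
$M{\left(k \right)} = \frac{1}{2}$ ($M{\left(k \right)} = \frac{k + 0}{k + k} = \frac{k}{2 k} = k \frac{1}{2 k} = \frac{1}{2}$)
$v{\left(V \right)} = V^{3}$
$\left(z{\left(-5,4 \right)} + M{\left(j{\left(5 \right)} \right)}\right) v{\left(7 \right)} = \left(-8 + \frac{1}{2}\right) 7^{3} = \left(- \frac{15}{2}\right) 343 = - \frac{5145}{2}$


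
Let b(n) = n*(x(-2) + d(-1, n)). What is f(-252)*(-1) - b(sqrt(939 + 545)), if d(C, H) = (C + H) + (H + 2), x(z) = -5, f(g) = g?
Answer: -2716 + 8*sqrt(371) ≈ -2561.9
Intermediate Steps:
d(C, H) = 2 + C + 2*H (d(C, H) = (C + H) + (2 + H) = 2 + C + 2*H)
b(n) = n*(-4 + 2*n) (b(n) = n*(-5 + (2 - 1 + 2*n)) = n*(-5 + (1 + 2*n)) = n*(-4 + 2*n))
f(-252)*(-1) - b(sqrt(939 + 545)) = -252*(-1) - 2*sqrt(939 + 545)*(-2 + sqrt(939 + 545)) = 252 - 2*sqrt(1484)*(-2 + sqrt(1484)) = 252 - 2*2*sqrt(371)*(-2 + 2*sqrt(371)) = 252 - 4*sqrt(371)*(-2 + 2*sqrt(371))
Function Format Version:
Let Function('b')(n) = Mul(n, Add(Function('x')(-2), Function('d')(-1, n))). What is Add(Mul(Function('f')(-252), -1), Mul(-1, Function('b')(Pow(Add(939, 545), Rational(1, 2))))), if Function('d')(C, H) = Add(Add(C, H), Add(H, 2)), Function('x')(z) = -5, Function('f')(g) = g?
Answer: Add(-2716, Mul(8, Pow(371, Rational(1, 2)))) ≈ -2561.9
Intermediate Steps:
Function('d')(C, H) = Add(2, C, Mul(2, H)) (Function('d')(C, H) = Add(Add(C, H), Add(2, H)) = Add(2, C, Mul(2, H)))
Function('b')(n) = Mul(n, Add(-4, Mul(2, n))) (Function('b')(n) = Mul(n, Add(-5, Add(2, -1, Mul(2, n)))) = Mul(n, Add(-5, Add(1, Mul(2, n)))) = Mul(n, Add(-4, Mul(2, n))))
Add(Mul(Function('f')(-252), -1), Mul(-1, Function('b')(Pow(Add(939, 545), Rational(1, 2))))) = Add(Mul(-252, -1), Mul(-1, Mul(2, Pow(Add(939, 545), Rational(1, 2)), Add(-2, Pow(Add(939, 545), Rational(1, 2)))))) = Add(252, Mul(-1, Mul(2, Pow(1484, Rational(1, 2)), Add(-2, Pow(1484, Rational(1, 2)))))) = Add(252, Mul(-1, Mul(2, Mul(2, Pow(371, Rational(1, 2))), Add(-2, Mul(2, Pow(371, Rational(1, 2))))))) = Add(252, Mul(-1, Mul(4, Pow(371, Rational(1, 2)), Add(-2, Mul(2, Pow(371, Rational(1, 2))))))) = Add(252, Mul(-4, Pow(371, Rational(1, 2)), Add(-2, Mul(2, Pow(371, Rational(1, 2))))))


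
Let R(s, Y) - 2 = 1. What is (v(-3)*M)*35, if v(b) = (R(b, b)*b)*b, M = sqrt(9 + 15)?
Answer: 1890*sqrt(6) ≈ 4629.5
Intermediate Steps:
M = 2*sqrt(6) (M = sqrt(24) = 2*sqrt(6) ≈ 4.8990)
R(s, Y) = 3 (R(s, Y) = 2 + 1 = 3)
v(b) = 3*b**2 (v(b) = (3*b)*b = 3*b**2)
(v(-3)*M)*35 = ((3*(-3)**2)*(2*sqrt(6)))*35 = ((3*9)*(2*sqrt(6)))*35 = (27*(2*sqrt(6)))*35 = (54*sqrt(6))*35 = 1890*sqrt(6)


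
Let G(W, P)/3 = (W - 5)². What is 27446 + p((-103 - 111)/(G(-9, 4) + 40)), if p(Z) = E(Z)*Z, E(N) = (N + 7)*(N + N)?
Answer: 424876272971/15479572 ≈ 27448.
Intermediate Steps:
G(W, P) = 3*(-5 + W)² (G(W, P) = 3*(W - 5)² = 3*(-5 + W)²)
E(N) = 2*N*(7 + N) (E(N) = (7 + N)*(2*N) = 2*N*(7 + N))
p(Z) = 2*Z²*(7 + Z) (p(Z) = (2*Z*(7 + Z))*Z = 2*Z²*(7 + Z))
27446 + p((-103 - 111)/(G(-9, 4) + 40)) = 27446 + 2*((-103 - 111)/(3*(-5 - 9)² + 40))²*(7 + (-103 - 111)/(3*(-5 - 9)² + 40)) = 27446 + 2*(-214/(3*(-14)² + 40))²*(7 - 214/(3*(-14)² + 40)) = 27446 + 2*(-214/(3*196 + 40))²*(7 - 214/(3*196 + 40)) = 27446 + 2*(-214/(588 + 40))²*(7 - 214/(588 + 40)) = 27446 + 2*(-214/628)²*(7 - 214/628) = 27446 + 2*(-214*1/628)²*(7 - 214*1/628) = 27446 + 2*(-107/314)²*(7 - 107/314) = 27446 + 2*(11449/98596)*(2091/314) = 27446 + 23939859/15479572 = 424876272971/15479572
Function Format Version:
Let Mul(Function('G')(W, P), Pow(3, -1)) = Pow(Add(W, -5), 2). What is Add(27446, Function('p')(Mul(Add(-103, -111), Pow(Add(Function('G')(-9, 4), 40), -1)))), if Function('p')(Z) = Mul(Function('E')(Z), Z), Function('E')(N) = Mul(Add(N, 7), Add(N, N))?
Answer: Rational(424876272971, 15479572) ≈ 27448.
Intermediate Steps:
Function('G')(W, P) = Mul(3, Pow(Add(-5, W), 2)) (Function('G')(W, P) = Mul(3, Pow(Add(W, -5), 2)) = Mul(3, Pow(Add(-5, W), 2)))
Function('E')(N) = Mul(2, N, Add(7, N)) (Function('E')(N) = Mul(Add(7, N), Mul(2, N)) = Mul(2, N, Add(7, N)))
Function('p')(Z) = Mul(2, Pow(Z, 2), Add(7, Z)) (Function('p')(Z) = Mul(Mul(2, Z, Add(7, Z)), Z) = Mul(2, Pow(Z, 2), Add(7, Z)))
Add(27446, Function('p')(Mul(Add(-103, -111), Pow(Add(Function('G')(-9, 4), 40), -1)))) = Add(27446, Mul(2, Pow(Mul(Add(-103, -111), Pow(Add(Mul(3, Pow(Add(-5, -9), 2)), 40), -1)), 2), Add(7, Mul(Add(-103, -111), Pow(Add(Mul(3, Pow(Add(-5, -9), 2)), 40), -1))))) = Add(27446, Mul(2, Pow(Mul(-214, Pow(Add(Mul(3, Pow(-14, 2)), 40), -1)), 2), Add(7, Mul(-214, Pow(Add(Mul(3, Pow(-14, 2)), 40), -1))))) = Add(27446, Mul(2, Pow(Mul(-214, Pow(Add(Mul(3, 196), 40), -1)), 2), Add(7, Mul(-214, Pow(Add(Mul(3, 196), 40), -1))))) = Add(27446, Mul(2, Pow(Mul(-214, Pow(Add(588, 40), -1)), 2), Add(7, Mul(-214, Pow(Add(588, 40), -1))))) = Add(27446, Mul(2, Pow(Mul(-214, Pow(628, -1)), 2), Add(7, Mul(-214, Pow(628, -1))))) = Add(27446, Mul(2, Pow(Mul(-214, Rational(1, 628)), 2), Add(7, Mul(-214, Rational(1, 628))))) = Add(27446, Mul(2, Pow(Rational(-107, 314), 2), Add(7, Rational(-107, 314)))) = Add(27446, Mul(2, Rational(11449, 98596), Rational(2091, 314))) = Add(27446, Rational(23939859, 15479572)) = Rational(424876272971, 15479572)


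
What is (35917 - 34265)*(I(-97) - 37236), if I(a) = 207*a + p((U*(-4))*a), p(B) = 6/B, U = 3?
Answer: -9184384034/97 ≈ -9.4684e+7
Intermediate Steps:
I(a) = 207*a - 1/(2*a) (I(a) = 207*a + 6/(((3*(-4))*a)) = 207*a + 6/((-12*a)) = 207*a + 6*(-1/(12*a)) = 207*a - 1/(2*a))
(35917 - 34265)*(I(-97) - 37236) = (35917 - 34265)*((207*(-97) - 1/2/(-97)) - 37236) = 1652*((-20079 - 1/2*(-1/97)) - 37236) = 1652*((-20079 + 1/194) - 37236) = 1652*(-3895325/194 - 37236) = 1652*(-11119109/194) = -9184384034/97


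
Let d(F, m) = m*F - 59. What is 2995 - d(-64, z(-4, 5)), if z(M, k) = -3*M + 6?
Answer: 4206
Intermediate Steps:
z(M, k) = 6 - 3*M
d(F, m) = -59 + F*m (d(F, m) = F*m - 59 = -59 + F*m)
2995 - d(-64, z(-4, 5)) = 2995 - (-59 - 64*(6 - 3*(-4))) = 2995 - (-59 - 64*(6 + 12)) = 2995 - (-59 - 64*18) = 2995 - (-59 - 1152) = 2995 - 1*(-1211) = 2995 + 1211 = 4206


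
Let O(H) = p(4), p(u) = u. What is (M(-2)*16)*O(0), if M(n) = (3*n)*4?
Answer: -1536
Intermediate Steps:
M(n) = 12*n
O(H) = 4
(M(-2)*16)*O(0) = ((12*(-2))*16)*4 = -24*16*4 = -384*4 = -1536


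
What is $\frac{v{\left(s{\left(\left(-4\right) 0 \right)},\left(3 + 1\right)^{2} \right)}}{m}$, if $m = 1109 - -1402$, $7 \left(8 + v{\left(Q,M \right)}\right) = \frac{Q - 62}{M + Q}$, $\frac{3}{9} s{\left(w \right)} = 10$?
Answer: $- \frac{1304}{404271} \approx -0.0032256$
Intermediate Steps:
$s{\left(w \right)} = 30$ ($s{\left(w \right)} = 3 \cdot 10 = 30$)
$v{\left(Q,M \right)} = -8 + \frac{-62 + Q}{7 \left(M + Q\right)}$ ($v{\left(Q,M \right)} = -8 + \frac{\left(Q - 62\right) \frac{1}{M + Q}}{7} = -8 + \frac{\left(-62 + Q\right) \frac{1}{M + Q}}{7} = -8 + \frac{\frac{1}{M + Q} \left(-62 + Q\right)}{7} = -8 + \frac{-62 + Q}{7 \left(M + Q\right)}$)
$m = 2511$ ($m = 1109 + 1402 = 2511$)
$\frac{v{\left(s{\left(\left(-4\right) 0 \right)},\left(3 + 1\right)^{2} \right)}}{m} = \frac{\frac{1}{7} \frac{1}{\left(3 + 1\right)^{2} + 30} \left(-62 - 56 \left(3 + 1\right)^{2} - 1650\right)}{2511} = \frac{-62 - 56 \cdot 4^{2} - 1650}{7 \left(4^{2} + 30\right)} \frac{1}{2511} = \frac{-62 - 896 - 1650}{7 \left(16 + 30\right)} \frac{1}{2511} = \frac{-62 - 896 - 1650}{7 \cdot 46} \cdot \frac{1}{2511} = \frac{1}{7} \cdot \frac{1}{46} \left(-2608\right) \frac{1}{2511} = \left(- \frac{1304}{161}\right) \frac{1}{2511} = - \frac{1304}{404271}$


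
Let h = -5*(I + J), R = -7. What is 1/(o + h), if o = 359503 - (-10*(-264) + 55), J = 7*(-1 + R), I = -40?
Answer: 1/357288 ≈ 2.7989e-6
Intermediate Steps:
J = -56 (J = 7*(-1 - 7) = 7*(-8) = -56)
h = 480 (h = -5*(-40 - 56) = -5*(-96) = 480)
o = 356808 (o = 359503 - (2640 + 55) = 359503 - 1*2695 = 359503 - 2695 = 356808)
1/(o + h) = 1/(356808 + 480) = 1/357288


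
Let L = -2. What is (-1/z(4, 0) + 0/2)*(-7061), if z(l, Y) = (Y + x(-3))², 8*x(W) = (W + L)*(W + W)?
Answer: 112976/225 ≈ 502.12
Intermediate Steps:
x(W) = W*(-2 + W)/4 (x(W) = ((W - 2)*(W + W))/8 = ((-2 + W)*(2*W))/8 = (2*W*(-2 + W))/8 = W*(-2 + W)/4)
z(l, Y) = (15/4 + Y)² (z(l, Y) = (Y + (¼)*(-3)*(-2 - 3))² = (Y + (¼)*(-3)*(-5))² = (Y + 15/4)² = (15/4 + Y)²)
(-1/z(4, 0) + 0/2)*(-7061) = (-1/((15 + 4*0)²/16) + 0/2)*(-7061) = (-1/((15 + 0)²/16) + 0*(½))*(-7061) = (-1/((1/16)*15²) + 0)*(-7061) = (-1/((1/16)*225) + 0)*(-7061) = (-1/225/16 + 0)*(-7061) = (-1*16/225 + 0)*(-7061) = (-16/225 + 0)*(-7061) = -16/225*(-7061) = 112976/225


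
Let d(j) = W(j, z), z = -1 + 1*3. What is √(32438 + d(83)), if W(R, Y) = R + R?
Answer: 2*√8151 ≈ 180.57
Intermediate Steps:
z = 2 (z = -1 + 3 = 2)
W(R, Y) = 2*R
d(j) = 2*j
√(32438 + d(83)) = √(32438 + 2*83) = √(32438 + 166) = √32604 = 2*√8151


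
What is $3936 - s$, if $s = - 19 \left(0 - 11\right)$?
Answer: $3727$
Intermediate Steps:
$s = 209$ ($s = \left(-19\right) \left(-11\right) = 209$)
$3936 - s = 3936 - 209 = 3727$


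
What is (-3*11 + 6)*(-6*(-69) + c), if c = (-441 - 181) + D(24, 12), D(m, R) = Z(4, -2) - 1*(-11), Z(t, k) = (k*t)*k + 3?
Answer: 4806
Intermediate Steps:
Z(t, k) = 3 + t*k**2 (Z(t, k) = t*k**2 + 3 = 3 + t*k**2)
D(m, R) = 30 (D(m, R) = (3 + 4*(-2)**2) - 1*(-11) = (3 + 4*4) + 11 = (3 + 16) + 11 = 19 + 11 = 30)
c = -592 (c = (-441 - 181) + 30 = -622 + 30 = -592)
(-3*11 + 6)*(-6*(-69) + c) = (-3*11 + 6)*(-6*(-69) - 592) = (-33 + 6)*(414 - 592) = -27*(-178) = 4806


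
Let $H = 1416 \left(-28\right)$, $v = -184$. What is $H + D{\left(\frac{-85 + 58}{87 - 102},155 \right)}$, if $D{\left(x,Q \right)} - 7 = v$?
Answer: $-39825$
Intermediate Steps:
$H = -39648$
$D{\left(x,Q \right)} = -177$ ($D{\left(x,Q \right)} = 7 - 184 = -177$)
$H + D{\left(\frac{-85 + 58}{87 - 102},155 \right)} = -39648 - 177 = -39825$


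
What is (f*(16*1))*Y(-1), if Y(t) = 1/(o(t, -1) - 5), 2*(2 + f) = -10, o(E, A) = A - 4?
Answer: 56/5 ≈ 11.200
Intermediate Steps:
o(E, A) = -4 + A
f = -7 (f = -2 + (1/2)*(-10) = -2 - 5 = -7)
Y(t) = -1/10 (Y(t) = 1/((-4 - 1) - 5) = 1/(-5 - 5) = 1/(-10) = -1/10)
(f*(16*1))*Y(-1) = -112*(-1/10) = 56/5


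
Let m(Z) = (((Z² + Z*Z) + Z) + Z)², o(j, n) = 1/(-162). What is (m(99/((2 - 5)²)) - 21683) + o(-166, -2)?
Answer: 7778105/162 ≈ 48013.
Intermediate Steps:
o(j, n) = -1/162
m(Z) = (2*Z + 2*Z²)² (m(Z) = (((Z² + Z²) + Z) + Z)² = ((2*Z² + Z) + Z)² = ((Z + 2*Z²) + Z)² = (2*Z + 2*Z²)²)
(m(99/((2 - 5)²)) - 21683) + o(-166, -2) = (4*(99/((2 - 5)²))²*(1 + 99/((2 - 5)²))² - 21683) - 1/162 = (4*(99/((-3)²))²*(1 + 99/((-3)²))² - 21683) - 1/162 = (4*(99/9)²*(1 + 99/9)² - 21683) - 1/162 = (4*(99*(⅑))²*(1 + 99*(⅑))² - 21683) - 1/162 = (4*11²*(1 + 11)² - 21683) - 1/162 = (4*121*12² - 21683) - 1/162 = (4*121*144 - 21683) - 1/162 = (69696 - 21683) - 1/162 = 48013 - 1/162 = 7778105/162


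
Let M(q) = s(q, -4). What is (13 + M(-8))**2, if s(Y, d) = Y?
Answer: 25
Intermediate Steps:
M(q) = q
(13 + M(-8))**2 = (13 - 8)**2 = 5**2 = 25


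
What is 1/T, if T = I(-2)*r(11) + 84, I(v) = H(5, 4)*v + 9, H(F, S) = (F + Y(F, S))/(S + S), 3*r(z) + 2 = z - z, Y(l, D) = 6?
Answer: 6/479 ≈ 0.012526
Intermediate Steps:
r(z) = -2/3 (r(z) = -2/3 + (z - z)/3 = -2/3 + (1/3)*0 = -2/3 + 0 = -2/3)
H(F, S) = (6 + F)/(2*S) (H(F, S) = (F + 6)/(S + S) = (6 + F)/((2*S)) = (6 + F)*(1/(2*S)) = (6 + F)/(2*S))
I(v) = 9 + 11*v/8 (I(v) = ((1/2)*(6 + 5)/4)*v + 9 = ((1/2)*(1/4)*11)*v + 9 = 11*v/8 + 9 = 9 + 11*v/8)
T = 479/6 (T = (9 + (11/8)*(-2))*(-2/3) + 84 = (9 - 11/4)*(-2/3) + 84 = (25/4)*(-2/3) + 84 = -25/6 + 84 = 479/6 ≈ 79.833)
1/T = 1/(479/6) = 6/479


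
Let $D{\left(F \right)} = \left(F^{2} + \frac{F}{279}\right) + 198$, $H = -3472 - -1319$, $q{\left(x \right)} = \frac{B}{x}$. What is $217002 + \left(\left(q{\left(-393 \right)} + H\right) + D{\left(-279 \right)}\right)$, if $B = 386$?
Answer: $\frac{115104205}{393} \approx 2.9289 \cdot 10^{5}$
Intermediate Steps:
$q{\left(x \right)} = \frac{386}{x}$
$H = -2153$ ($H = -3472 + 1319 = -2153$)
$D{\left(F \right)} = 198 + F^{2} + \frac{F}{279}$ ($D{\left(F \right)} = \left(F^{2} + \frac{F}{279}\right) + 198 = 198 + F^{2} + \frac{F}{279}$)
$217002 + \left(\left(q{\left(-393 \right)} + H\right) + D{\left(-279 \right)}\right) = 217002 + \left(\left(\frac{386}{-393} - 2153\right) + \left(198 + \left(-279\right)^{2} + \frac{1}{279} \left(-279\right)\right)\right) = 217002 + \left(\left(386 \left(- \frac{1}{393}\right) - 2153\right) + \left(198 + 77841 - 1\right)\right) = 217002 + \left(\left(- \frac{386}{393} - 2153\right) + 78038\right) = 217002 + \left(- \frac{846515}{393} + 78038\right) = 217002 + \frac{29822419}{393} = \frac{115104205}{393}$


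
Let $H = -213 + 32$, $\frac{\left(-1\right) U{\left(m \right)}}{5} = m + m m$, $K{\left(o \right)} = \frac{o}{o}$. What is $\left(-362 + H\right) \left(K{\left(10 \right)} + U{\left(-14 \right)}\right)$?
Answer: $493587$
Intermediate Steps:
$K{\left(o \right)} = 1$
$U{\left(m \right)} = - 5 m - 5 m^{2}$ ($U{\left(m \right)} = - 5 \left(m + m m\right) = - 5 \left(m + m^{2}\right) = - 5 m - 5 m^{2}$)
$H = -181$
$\left(-362 + H\right) \left(K{\left(10 \right)} + U{\left(-14 \right)}\right) = \left(-362 - 181\right) \left(1 - - 70 \left(1 - 14\right)\right) = - 543 \left(1 - \left(-70\right) \left(-13\right)\right) = - 543 \left(1 - 910\right) = \left(-543\right) \left(-909\right) = 493587$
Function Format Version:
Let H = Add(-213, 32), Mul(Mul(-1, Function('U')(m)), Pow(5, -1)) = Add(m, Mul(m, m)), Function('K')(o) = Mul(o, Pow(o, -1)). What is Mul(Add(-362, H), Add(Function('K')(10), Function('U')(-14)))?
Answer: 493587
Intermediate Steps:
Function('K')(o) = 1
Function('U')(m) = Add(Mul(-5, m), Mul(-5, Pow(m, 2))) (Function('U')(m) = Mul(-5, Add(m, Mul(m, m))) = Mul(-5, Add(m, Pow(m, 2))) = Add(Mul(-5, m), Mul(-5, Pow(m, 2))))
H = -181
Mul(Add(-362, H), Add(Function('K')(10), Function('U')(-14))) = Mul(Add(-362, -181), Add(1, Mul(-5, -14, Add(1, -14)))) = Mul(-543, Add(1, Mul(-5, -14, -13))) = Mul(-543, Add(1, -910)) = Mul(-543, -909) = 493587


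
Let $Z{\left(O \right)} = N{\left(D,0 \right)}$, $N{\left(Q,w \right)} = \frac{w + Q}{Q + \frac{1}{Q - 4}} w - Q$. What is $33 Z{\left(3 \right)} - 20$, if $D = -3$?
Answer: $79$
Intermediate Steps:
$N{\left(Q,w \right)} = - Q + \frac{w \left(Q + w\right)}{Q + \frac{1}{-4 + Q}}$ ($N{\left(Q,w \right)} = \frac{Q + w}{Q + \frac{1}{-4 + Q}} w - Q = \frac{w \left(Q + w\right)}{Q + \frac{1}{-4 + Q}} - Q = - Q + \frac{w \left(Q + w\right)}{Q + \frac{1}{-4 + Q}}$)
$Z{\left(O \right)} = 3$ ($Z{\left(O \right)} = \frac{\left(-1\right) \left(-3\right) - \left(-3\right)^{3} - 4 \cdot 0^{2} + 4 \left(-3\right)^{2} - 3 \cdot 0^{2} + 0 \left(-3\right)^{2} - \left(-12\right) 0}{1 + \left(-3\right)^{2} - -12} = \frac{3 - -27 - 0 + 4 \cdot 9 - 0 + 0 \cdot 9 + 0}{1 + 9 + 12} = \frac{3 + 27 + 0 + 36 + 0 + 0 + 0}{22} = \frac{1}{22} \cdot 66 = 3$)
$33 Z{\left(3 \right)} - 20 = 33 \cdot 3 - 20 = 99 - 20 = 79$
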